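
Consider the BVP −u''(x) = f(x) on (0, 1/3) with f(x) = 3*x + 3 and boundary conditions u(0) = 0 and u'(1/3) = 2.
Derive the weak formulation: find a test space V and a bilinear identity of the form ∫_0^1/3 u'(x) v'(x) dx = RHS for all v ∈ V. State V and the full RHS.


V = {v ∈ H^1(0, 1/3) : v(0) = 0} (test functions vanish at x = 0 where u is specified); weak form: ∫_0^1/3 u'v' dx = ∫_0^1/3 (3*x + 3) v dx + 2·v(1/3) for all v ∈ V.

Multiply both sides by a test function v and integrate from 0 to 1/3:
  ∫_0^1/3 −u''(x) v(x) dx = ∫_0^1/3 f(x) v(x) dx.
Integrate the LHS by parts once:
  ∫_0^1/3 −u'' v dx = −[u'(x) v(x)]_0^1/3 + ∫_0^1/3 u'(x) v'(x) dx.
Thus ∫_0^1/3 u'(x) v'(x) dx = ∫_0^1/3 f(x) v(x) dx + [u'(x) v(x)]_0^1/3.
Choose V so that boundary terms are either known or forced to vanish.
Mixed BC: u(0) = 0 (Dirichlet) and u'(1/3) = 2 (Neumann). Define V = {v ∈ H^1(0, 1/3) : v(0) = 0}. Then [u' v]_0^1/3 = u'(1/3)·v(1/3) − u'(0)·0 = 2·v(1/3).
Weak formulation: find u (satisfying any essential BC) such that ∫_0^1/3 u'(x) v'(x) dx = ∫_0^1/3 f v dx + 2·v(1/3) for all v ∈ V (Dirichlet at 0 absorbed into V; Neumann datum at x = 1/3 contributes the boundary term).
Substituting f(x) = 3*x + 3, the right-hand side is ∫_0^1/3 (3*x + 3) v dx + 2·v(1/3).


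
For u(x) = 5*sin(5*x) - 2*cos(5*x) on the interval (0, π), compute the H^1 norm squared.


||u||_{H^1(0,π)}^2 = 377*π

u'(x) = 10*sin(5*x) + 25*cos(5*x).
Expand u² and (u')² and integrate term by term on (0, π), using: for integers n ≥ 1, ∫_0^π sin²(nx) dx = ∫_0^π cos²(nx) dx = π/2; for n ≠ n', ∫_0^π sin(nx)sin(n'x) dx = ∫_0^π cos(nx)cos(n'x) dx = 0; and by product-to-sum, ∫_0^π sin(nx)cos(n'x) dx = ½∫_0^π [sin((n+n')x) + sin((n−n')x)] dx, which is 0 when n+n' is even and 2n/(n²−n'²) when n+n' is odd (it need not vanish on (0, π)).
  u² squared terms: (-2)²·∫cos(5x)² dx = 4·π/2 = 2*π;  (5)²·∫sin(5x)² dx = 25·π/2 = 25*π/2.
  u² cross terms: 2·(-2)·(5)·∫cos(5x)·sin(5x) dx = -20·(0) = 0.
  So ∫_0^π u² dx = 2*π + 25*π/2 + 0 = 29*π/2.
  (u')² squared terms: (10)²·∫sin(5x)² dx = 100·π/2 = 50*π;  (25)²·∫cos(5x)² dx = 625·π/2 = 625*π/2.
  (u')² cross terms: 2·(10)·(25)·∫sin(5x)·cos(5x) dx = 500·(0) = 0.
  So ∫_0^π (u')² dx = 50*π + 625*π/2 + 0 = 725*π/2.
||u||_{H^1}^2 = (29*π/2) + (725*π/2) = 377*π.


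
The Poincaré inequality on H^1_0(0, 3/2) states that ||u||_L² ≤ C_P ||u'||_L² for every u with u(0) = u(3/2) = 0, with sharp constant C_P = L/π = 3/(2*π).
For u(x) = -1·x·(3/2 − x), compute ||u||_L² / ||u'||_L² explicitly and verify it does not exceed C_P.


||u||_L² / ||u'||_L² = 3*sqrt(10)/20 < C_P = 3/(2*π).

u(x) = -1·x·(3/2 − x), so u'(x) = 2*x - 3/2.
u(x) = -1·x·(3/2 − x) vanishes at x = 0 and x = 3/2, so u ∈ H^1_0(0, 3/2). Differentiate via the product rule and integrate the resulting polynomials term by term.
  ∫_0^3/2 u² dx = ∫_0^3/2 (x^4 - 3*x^3 + 9*x^2/4) dx. Term by term:
    ∫_0^3/2 x^4 dx = 243/160;  ∫_0^3/2 -3*x^3 dx = -243/64;  ∫_0^3/2 9*x^2/4 dx = 81/32.
  Sum: 243/160 − 243/64 + 81/32 = 81/320.
  ∫_0^3/2 (u')² dx = ∫_0^3/2 (4*x^2 - 6*x + 9/4) dx. Term by term:
    ∫_0^3/2 4*x^2 dx = 9/2;  ∫_0^3/2 -6*x dx = -27/4;  ∫_0^3/2 9/4 dx = 27/8.
  Sum: 9/2 − 27/4 + 27/8 = 9/8.
∫_0^3/2 u² dx = 81/320, so ||u||_L² = 9*sqrt(5)/40.
∫_0^3/2 (u')² dx = 9/8, so ||u'||_L² = 3*sqrt(2)/4.
Ratio ||u||_L² / ||u'||_L² = 3*sqrt(10)/20.
Sharp Poincaré constant on H^1_0(0, 3/2) is C_P = L/π = 3/(2*π), achieved by sin(2*π/3·x).
A polynomial bump cannot attain the sharp Poincaré constant (only the first sine eigenfunction does), so the ratio is strictly less than C_P, consistent with ||u||_L² ≤ C_P ||u'||_L².


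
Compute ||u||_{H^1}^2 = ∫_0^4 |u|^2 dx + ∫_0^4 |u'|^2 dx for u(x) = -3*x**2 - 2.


||u||_{H^1}^2 = 14416/5

The H^1 norm (squared) on an interval (0, L) is
  ||u||_{H^1}^2 = ∫_0^L u(x)^2 dx + ∫_0^L u'(x)^2 dx.
Compute u'(x) = -6*x.
Then u(x)^2 = 9*x**4 + 12*x**2 + 4 and u'(x)^2 = 36*x**2.
Integrate each monomial from 0 to 4 using ∫_0^4 c·x^n dx = c·4^(n+1)/(n+1):
  ∫_0^4 u(x)^2 dx = ∫_0^4 (9*x^4 + 12*x^2 + 4) dx. Term by term:
    ∫_0^4 9*x^4 dx = 9216/5;  ∫_0^4 12*x^2 dx = 256;  ∫_0^4 4 dx = 16.
  Sum: 9216/5 + 256 + 16 = 10576/5.
  ∫_0^4 u'(x)^2 dx = ∫_0^4 (36*x^2) dx. Term by term:
    ∫_0^4 36*x^2 dx = 768.
Adding: ||u||_{H^1}^2 = 10576/5 + 768 = 14416/5.


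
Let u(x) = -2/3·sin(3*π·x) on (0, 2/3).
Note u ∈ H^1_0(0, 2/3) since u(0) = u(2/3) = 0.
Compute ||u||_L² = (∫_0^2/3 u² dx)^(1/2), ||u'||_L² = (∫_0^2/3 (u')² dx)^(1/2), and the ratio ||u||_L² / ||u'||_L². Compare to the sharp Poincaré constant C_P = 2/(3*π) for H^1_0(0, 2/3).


||u||_L² / ||u'||_L² = 1/(3*π) < C_P = 2/(3*π).

u(x) = -2/3·sin(3*π·x), so u'(x) = -2*π*cos(3*π*x).
Writing u(x) = A·sin(kπx/L) with A = -2/3 and k = 2, use ∫_0^L sin²(kπx/L) dx = L/2 and ∫_0^L cos²(kπx/L) dx = L/2.
u² = 4/9·sin²(3*π·x) and (u')² = 4*π^2·cos²(3*π·x), and each of sin², cos² integrates to L/2 = 1/3 over (0, 2/3).
∫_0^2/3 u² dx = 4/27, so ||u||_L² = 2*sqrt(3)/9.
∫_0^2/3 (u')² dx = 4*π^2/3, so ||u'||_L² = 2*sqrt(3)*π/3.
Ratio ||u||_L² / ||u'||_L² = 1/(3*π).
Sharp Poincaré constant on H^1_0(0, 2/3) is C_P = L/π = 2/(3*π), achieved by sin(3*π/2·x).
This is the k = 2 harmonic; the ratio L/(kπ) is strictly less than C_P = L/π, consistent with the sharp inequality ||u||_L² ≤ C_P ||u'||_L².


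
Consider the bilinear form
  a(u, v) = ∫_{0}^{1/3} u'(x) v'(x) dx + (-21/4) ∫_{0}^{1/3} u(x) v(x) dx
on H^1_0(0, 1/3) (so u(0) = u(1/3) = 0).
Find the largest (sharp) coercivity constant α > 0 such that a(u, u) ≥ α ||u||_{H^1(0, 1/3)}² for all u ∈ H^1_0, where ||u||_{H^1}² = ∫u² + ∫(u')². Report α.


α = 3*(-7 + 12*π^2)/(4*(1 + 9*π^2))

Coercivity of a(·,·) on H^1_0(0, 1/3) means a(u, u) ≥ α ||u||_{H^1}² for every u ∈ H^1_0.
The interval has length L = 1/3, and Poincaré/coercivity depend only on L. Here a(u, u) = ∫(u')² + (-21/4)·∫u².
Here c = -21/4 < 0 with |c| < (π/L)² = 9*π^2, so coercivity still holds. The condition a(u,u) ≥ α||u||_{H^1}² reads (1−α)∫(u')² ≥ (α−c)∫u². Any admissible α is ≤ 1 (rapidly oscillating u have ∫u²/∫(u')² → 0), and α = 1 would force 0 ≥ (1−c)∫u², impossible since c < 1; so 1−α > 0. By the sharp Poincaré inequality on H^1_0 of an interval of length L, ∫(u')² ≥ (π/L)²∫u² with equality for the first sine mode sin(π(x−x₀)/L) (x₀ the left endpoint), so the inequality holds for all u iff (1−α)(π/L)² ≥ α − c, i.e. α ≤ ((π/L)² + c)/((π/L)² + 1) = (1 + c(L/π)²)/(1 + (L/π)²). (Direct route, valid since c ≤ 0: Poincaré gives c∫u² ≥ c(L/π)²∫(u')², so a(u,u) ≥ (1 + c(L/π)²)∫(u')², while ||u||_{H^1}² ≤ (1 + (L/π)²)∫(u')²; dividing yields the same α.) With (π/L)² = 9*π^2 and c = -21/4, the largest admissible constant is α = ((π/L)² + c)/((π/L)² + 1).
Simplifying, α = 3*(-7 + 12*π^2)/(4*(1 + 9*π^2)).


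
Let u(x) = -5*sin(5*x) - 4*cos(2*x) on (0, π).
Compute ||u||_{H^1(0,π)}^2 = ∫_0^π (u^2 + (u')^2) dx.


||u||_{H^1(0,π)}^2 = 2000/21 + 365*π

u'(x) = 8*sin(2*x) - 25*cos(5*x).
Expand u² and (u')² and integrate term by term on (0, π), using: for integers n ≥ 1, ∫_0^π sin²(nx) dx = ∫_0^π cos²(nx) dx = π/2; for n ≠ n', ∫_0^π sin(nx)sin(n'x) dx = ∫_0^π cos(nx)cos(n'x) dx = 0; and by product-to-sum, ∫_0^π sin(nx)cos(n'x) dx = ½∫_0^π [sin((n+n')x) + sin((n−n')x)] dx, which is 0 when n+n' is even and 2n/(n²−n'²) when n+n' is odd (it need not vanish on (0, π)).
  u² squared terms: (-5)²·∫sin(5x)² dx = 25·π/2 = 25*π/2;  (-4)²·∫cos(2x)² dx = 16·π/2 = 8*π.
  u² cross terms: 2·(-5)·(-4)·∫sin(5x)·cos(2x) dx = 40·(10/21) = 400/21.
  So ∫_0^π u² dx = 25*π/2 + 8*π + 400/21 = 400/21 + 41*π/2.
  (u')² squared terms: (-25)²·∫cos(5x)² dx = 625·π/2 = 625*π/2;  (8)²·∫sin(2x)² dx = 64·π/2 = 32*π.
  (u')² cross terms: 2·(-25)·(8)·∫cos(5x)·sin(2x) dx = -400·(-4/21) = 1600/21.
  So ∫_0^π (u')² dx = 625*π/2 + 32*π + 1600/21 = 1600/21 + 689*π/2.
||u||_{H^1}^2 = (400/21 + 41*π/2) + (1600/21 + 689*π/2) = 2000/21 + 365*π.


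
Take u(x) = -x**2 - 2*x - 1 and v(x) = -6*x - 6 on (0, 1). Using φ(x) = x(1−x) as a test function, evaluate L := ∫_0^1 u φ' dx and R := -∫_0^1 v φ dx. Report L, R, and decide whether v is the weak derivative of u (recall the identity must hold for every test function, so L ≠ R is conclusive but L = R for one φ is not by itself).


LHS = 1/2, RHS = 3/2. No, v is not the weak derivative of u.

u(x) = -x**2 - 2*x - 1, classical derivative u'(x) = -2*x - 2.
φ(x) = x(1−x), so φ'(x) = 1 - 2*x.
Note φ(0) = φ(1) = 0, so the boundary term u·φ vanishes.
LHS = ∫_0^1 u(x) φ'(x) dx = ∫_0^1 (2*x^3 + 3*x^2 - 1) dx. Term by term:
  ∫_0^1 2*x^3 dx = 1/2;  ∫_0^1 3*x^2 dx = 1;  ∫_0^1 -1 dx = -1.
Sum: 1/2 + 1 − 1 = 1/2.
So LHS = 1/2.
∫_0^1 v(x) φ(x) dx = ∫_0^1 (6*x^3 - 6*x) dx. Term by term:
  ∫_0^1 6*x^3 dx = 3/2;  ∫_0^1 -6*x dx = -3.
Sum: 3/2 − 3 = -3/2.
So RHS = -∫_0^1 v(x) φ(x) dx = 3/2.
LHS − RHS = -1 ≠ 0, so the identity fails.
(For a valid weak derivative the identity must hold for EVERY test function, in particular this one. The failure shows v is NOT the weak derivative of u.)
Correct weak derivative would be u'(x) = -2*x - 2.


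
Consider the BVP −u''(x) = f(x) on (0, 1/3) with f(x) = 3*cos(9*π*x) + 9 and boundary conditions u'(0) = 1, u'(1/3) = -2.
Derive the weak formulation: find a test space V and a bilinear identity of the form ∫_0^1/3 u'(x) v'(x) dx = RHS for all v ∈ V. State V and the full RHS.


V = H^1(0, 1/3) (v unrestricted at boundary; u is determined up to an additive constant); weak form: ∫_0^1/3 u'v' dx = ∫_0^1/3 (3*cos(9*π*x) + 9) v dx − 2·v(1/3) − v(0) for all v ∈ V.

Multiply both sides by a test function v and integrate from 0 to 1/3:
  ∫_0^1/3 −u''(x) v(x) dx = ∫_0^1/3 f(x) v(x) dx.
Integrate the LHS by parts once:
  ∫_0^1/3 −u'' v dx = −[u'(x) v(x)]_0^1/3 + ∫_0^1/3 u'(x) v'(x) dx.
Thus ∫_0^1/3 u'(x) v'(x) dx = ∫_0^1/3 f(x) v(x) dx + [u'(x) v(x)]_0^1/3.
Choose V so that boundary terms are either known or forced to vanish.
u has inhomogeneous Neumann u'(0) = 1, u'(1/3) = -2. [u' v]_0^1/3 = (-2)·v(1/3) − (1)·v(0) = − 2·v(1/3) − v(0). Take V = H^1(0, 1/3); boundary term becomes part of RHS.
Weak formulation: find u (satisfying any essential BC) such that ∫_0^1/3 u'(x) v'(x) dx = ∫_0^1/3 f v dx − 2·v(1/3) − v(0) for all v ∈ V (Neumann data are natural BCs: they enter the RHS as boundary terms).
Substituting f(x) = 3*cos(9*π*x) + 9, the right-hand side is ∫_0^1/3 (3*cos(9*π*x) + 9) v dx − 2·v(1/3) − v(0).
Compatibility check (pure Neumann): taking v ≡ 1 ∈ V gives 0 = ∫_0^1/3 f dx + (-2) − (1), i.e. ∫_0^1/3 f dx must equal u'(0) − u'(1/3) = 3. Indeed ∫_0^1/3 (3*cos(9*π*x) + 9) dx = 3, so the data are compatible. The solution is then unique only up to an additive constant (fix it e.g. by requiring ∫_0^1/3 u dx = 0).


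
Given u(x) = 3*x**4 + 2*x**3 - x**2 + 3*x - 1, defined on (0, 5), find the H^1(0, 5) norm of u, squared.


||u||_{H^1}^2 = 95342200/21

The H^1 norm (squared) on an interval (0, L) is
  ||u||_{H^1}^2 = ∫_0^L u(x)^2 dx + ∫_0^L u'(x)^2 dx.
Compute u'(x) = 12*x**3 + 6*x**2 - 2*x + 3.
Then u(x)^2 = 9*x**8 + 12*x**7 - 2*x**6 + 14*x**5 + 7*x**4 - 10*x**3 + 11*x**2 - 6*x + 1 and u'(x)^2 = 144*x**6 + 144*x**5 - 12*x**4 + 48*x**3 + 40*x**2 - 12*x + 9.
Integrate each monomial from 0 to 5 using ∫_0^5 c·x^n dx = c·5^(n+1)/(n+1):
  ∫_0^5 u(x)^2 dx = ∫_0^5 (9*x^8 + 12*x^7 - 2*x^6 + 14*x^5 + 7*x^4 - 10*x^3 + 11*x^2 - 6*x + 1) dx. Term by term:
    ∫_0^5 9*x^8 dx = 1953125;  ∫_0^5 12*x^7 dx = 1171875/2;  ∫_0^5 -2*x^6 dx = -156250/7;
    ∫_0^5 14*x^5 dx = 109375/3;  ∫_0^5 7*x^4 dx = 4375;  ∫_0^5 -10*x^3 dx = -3125/2;
    ∫_0^5 11*x^2 dx = 1375/3;  ∫_0^5 -6*x dx = -75;  ∫_0^5 1 dx = 5.
  Sum: 1953125 + 1171875/2 − 156250/7 + 109375/3 + 4375 − 3125/2 + 1375/3 − 75 + 5 = 53684405/21.
  ∫_0^5 u'(x)^2 dx = ∫_0^5 (144*x^6 + 144*x^5 - 12*x^4 + 48*x^3 + 40*x^2 - 12*x + 9) dx. Term by term:
    ∫_0^5 144*x^6 dx = 11250000/7;  ∫_0^5 144*x^5 dx = 375000;  ∫_0^5 -12*x^4 dx = -7500;
    ∫_0^5 48*x^3 dx = 7500;  ∫_0^5 40*x^2 dx = 5000/3;  ∫_0^5 -12*x dx = -150;
    ∫_0^5 9 dx = 45.
  Sum: 11250000/7 + 375000 − 7500 + 7500 + 5000/3 − 150 + 45 = 41657795/21.
Adding: ||u||_{H^1}^2 = 53684405/21 + 41657795/21 = 95342200/21.


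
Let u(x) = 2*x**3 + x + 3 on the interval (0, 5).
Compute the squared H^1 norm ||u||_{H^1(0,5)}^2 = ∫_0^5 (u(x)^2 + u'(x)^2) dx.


||u||_{H^1}^2 = 1515875/21

The H^1 norm (squared) on an interval (0, L) is
  ||u||_{H^1}^2 = ∫_0^L u(x)^2 dx + ∫_0^L u'(x)^2 dx.
Compute u'(x) = 6*x**2 + 1.
Then u(x)^2 = 4*x**6 + 4*x**4 + 12*x**3 + x**2 + 6*x + 9 and u'(x)^2 = 36*x**4 + 12*x**2 + 1.
Integrate each monomial from 0 to 5 using ∫_0^5 c·x^n dx = c·5^(n+1)/(n+1):
  ∫_0^5 u(x)^2 dx = ∫_0^5 (4*x^6 + 4*x^4 + 12*x^3 + x^2 + 6*x + 9) dx. Term by term:
    ∫_0^5 4*x^6 dx = 312500/7;  ∫_0^5 4*x^4 dx = 2500;  ∫_0^5 12*x^3 dx = 1875;
    ∫_0^5 x^2 dx = 125/3;  ∫_0^5 6*x dx = 75;  ∫_0^5 9 dx = 45.
  Sum: 312500/7 + 2500 + 1875 + 125/3 + 75 + 45 = 1032770/21.
  ∫_0^5 u'(x)^2 dx = ∫_0^5 (36*x^4 + 12*x^2 + 1) dx. Term by term:
    ∫_0^5 36*x^4 dx = 22500;  ∫_0^5 12*x^2 dx = 500;  ∫_0^5 1 dx = 5.
  Sum: 22500 + 500 + 5 = 23005.
Adding: ||u||_{H^1}^2 = 1032770/21 + 23005 = 1515875/21.


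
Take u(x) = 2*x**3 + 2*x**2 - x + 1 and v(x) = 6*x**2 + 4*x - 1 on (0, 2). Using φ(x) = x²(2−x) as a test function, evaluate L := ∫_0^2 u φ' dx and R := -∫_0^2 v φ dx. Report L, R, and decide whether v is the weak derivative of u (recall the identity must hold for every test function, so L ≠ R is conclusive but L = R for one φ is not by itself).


LHS = -268/15, RHS = -268/15. Yes, v = u' weakly.

u(x) = 2*x**3 + 2*x**2 - x + 1, classical derivative u'(x) = 6*x**2 + 4*x - 1.
φ(x) = x²(2−x), so φ'(x) = x*(4 - 3*x).
Note φ(0) = φ(2) = 0, so the boundary term u·φ vanishes.
LHS = ∫_0^2 u(x) φ'(x) dx = ∫_0^2 (-6*x^5 + 2*x^4 + 11*x^3 - 7*x^2 + 4*x) dx. Term by term:
  ∫_0^2 -6*x^5 dx = -64;  ∫_0^2 2*x^4 dx = 64/5;  ∫_0^2 11*x^3 dx = 44;
  ∫_0^2 -7*x^2 dx = -56/3;  ∫_0^2 4*x dx = 8.
Sum: -64 + 64/5 + 44 − 56/3 + 8 = -268/15.
So LHS = -268/15.
∫_0^2 v(x) φ(x) dx = ∫_0^2 (-6*x^5 + 8*x^4 + 9*x^3 - 2*x^2) dx. Term by term:
  ∫_0^2 -6*x^5 dx = -64;  ∫_0^2 8*x^4 dx = 256/5;  ∫_0^2 9*x^3 dx = 36;
  ∫_0^2 -2*x^2 dx = -16/3.
Sum: -64 + 256/5 + 36 − 16/3 = 268/15.
So RHS = -∫_0^2 v(x) φ(x) dx = -268/15.
LHS = RHS, so the identity holds for this test φ.
Moreover u is smooth here and v(x) = u'(x) = 6*x**2 + 4*x - 1 pointwise, so the identity holds for every test function. Hence v is the weak derivative of u.


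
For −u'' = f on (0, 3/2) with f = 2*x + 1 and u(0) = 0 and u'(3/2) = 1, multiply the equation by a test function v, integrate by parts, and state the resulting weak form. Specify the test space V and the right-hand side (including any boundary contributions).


V = {v ∈ H^1(0, 3/2) : v(0) = 0} (test functions vanish at x = 0 where u is specified); weak form: ∫_0^3/2 u'v' dx = ∫_0^3/2 (2*x + 1) v dx + v(3/2) for all v ∈ V.

Multiply both sides by a test function v and integrate from 0 to 3/2:
  ∫_0^3/2 −u''(x) v(x) dx = ∫_0^3/2 f(x) v(x) dx.
Integrate the LHS by parts once:
  ∫_0^3/2 −u'' v dx = −[u'(x) v(x)]_0^3/2 + ∫_0^3/2 u'(x) v'(x) dx.
Thus ∫_0^3/2 u'(x) v'(x) dx = ∫_0^3/2 f(x) v(x) dx + [u'(x) v(x)]_0^3/2.
Choose V so that boundary terms are either known or forced to vanish.
Mixed BC: u(0) = 0 (Dirichlet) and u'(3/2) = 1 (Neumann). Define V = {v ∈ H^1(0, 3/2) : v(0) = 0}. Then [u' v]_0^3/2 = u'(3/2)·v(3/2) − u'(0)·0 = v(3/2).
Weak formulation: find u (satisfying any essential BC) such that ∫_0^3/2 u'(x) v'(x) dx = ∫_0^3/2 f v dx + v(3/2) for all v ∈ V (Dirichlet at 0 absorbed into V; Neumann datum at x = 3/2 contributes the boundary term).
Substituting f(x) = 2*x + 1, the right-hand side is ∫_0^3/2 (2*x + 1) v dx + v(3/2).


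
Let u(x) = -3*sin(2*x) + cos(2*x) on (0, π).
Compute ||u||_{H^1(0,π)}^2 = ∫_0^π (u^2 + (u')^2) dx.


||u||_{H^1(0,π)}^2 = 25*π

u'(x) = -2*sin(2*x) - 6*cos(2*x).
Expand u² and (u')² and integrate term by term on (0, π), using: for integers n ≥ 1, ∫_0^π sin²(nx) dx = ∫_0^π cos²(nx) dx = π/2; for n ≠ n', ∫_0^π sin(nx)sin(n'x) dx = ∫_0^π cos(nx)cos(n'x) dx = 0; and by product-to-sum, ∫_0^π sin(nx)cos(n'x) dx = ½∫_0^π [sin((n+n')x) + sin((n−n')x)] dx, which is 0 when n+n' is even and 2n/(n²−n'²) when n+n' is odd (it need not vanish on (0, π)).
  u² squared terms: (-3)²·∫sin(2x)² dx = 9·π/2 = 9*π/2;  (1)²·∫cos(2x)² dx = 1·π/2 = π/2.
  u² cross terms: 2·(-3)·(1)·∫sin(2x)·cos(2x) dx = -6·(0) = 0.
  So ∫_0^π u² dx = 9*π/2 + π/2 + 0 = 5*π.
  (u')² squared terms: (-6)²·∫cos(2x)² dx = 36·π/2 = 18*π;  (-2)²·∫sin(2x)² dx = 4·π/2 = 2*π.
  (u')² cross terms: 2·(-6)·(-2)·∫cos(2x)·sin(2x) dx = 24·(0) = 0.
  So ∫_0^π (u')² dx = 18*π + 2*π + 0 = 20*π.
||u||_{H^1}^2 = (5*π) + (20*π) = 25*π.


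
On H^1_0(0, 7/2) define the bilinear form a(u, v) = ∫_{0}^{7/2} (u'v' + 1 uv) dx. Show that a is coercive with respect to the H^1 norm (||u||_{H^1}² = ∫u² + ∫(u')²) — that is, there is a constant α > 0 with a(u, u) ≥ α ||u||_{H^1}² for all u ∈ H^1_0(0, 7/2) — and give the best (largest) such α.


α = 1

Coercivity of a(·,·) on H^1_0(0, 7/2) means a(u, u) ≥ α ||u||_{H^1}² for every u ∈ H^1_0.
The interval has length L = 7/2, and Poincaré/coercivity depend only on L. Here a(u, u) = ∫(u')² + (1)·∫u².
Here c = 1 ≥ 1, so a(u,u) = ∫(u')² + c∫u² ≥ ∫(u')² + ∫u² = ||u||_{H^1}², i.e. α = 1 works. No larger α is possible: a(u,u) ≥ α||u||_{H^1}² means (1−α)∫(u')² ≥ (α−c)∫u², and for the modes u_n = sin(nπ(x−x₀)/L) (x₀ the left endpoint) one has ∫u_n²/∫(u_n')² = (L/(nπ))² → 0, so a(u_n,u_n)/||u_n||_{H^1}² → 1. Hence the optimal constant is α = 1.
Therefore α = 1.


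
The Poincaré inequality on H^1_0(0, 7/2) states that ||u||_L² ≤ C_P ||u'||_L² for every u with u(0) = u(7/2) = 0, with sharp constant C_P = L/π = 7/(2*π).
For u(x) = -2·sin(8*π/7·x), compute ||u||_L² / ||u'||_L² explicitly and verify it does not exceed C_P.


||u||_L² / ||u'||_L² = 7/(8*π) < C_P = 7/(2*π).

u(x) = -2·sin(8*π/7·x), so u'(x) = -16*π*cos(8*π*x/7)/7.
Writing u(x) = A·sin(kπx/L) with A = -2 and k = 4, use ∫_0^L sin²(kπx/L) dx = L/2 and ∫_0^L cos²(kπx/L) dx = L/2.
u² = 4·sin²(8*π/7·x) and (u')² = 256*π^2/49·cos²(8*π/7·x), and each of sin², cos² integrates to L/2 = 7/4 over (0, 7/2).
∫_0^7/2 u² dx = 7, so ||u||_L² = sqrt(7).
∫_0^7/2 (u')² dx = 64*π^2/7, so ||u'||_L² = 8*sqrt(7)*π/7.
Ratio ||u||_L² / ||u'||_L² = 7/(8*π).
Sharp Poincaré constant on H^1_0(0, 7/2) is C_P = L/π = 7/(2*π), achieved by sin(2*π/7·x).
This is the k = 4 harmonic; the ratio L/(kπ) is strictly less than C_P = L/π, consistent with the sharp inequality ||u||_L² ≤ C_P ||u'||_L².


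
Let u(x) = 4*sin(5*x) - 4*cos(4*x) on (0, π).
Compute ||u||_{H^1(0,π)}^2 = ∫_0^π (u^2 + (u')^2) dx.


||u||_{H^1(0,π)}^2 = -5440/9 + 344*π

u'(x) = 16*sin(4*x) + 20*cos(5*x).
Expand u² and (u')² and integrate term by term on (0, π), using: for integers n ≥ 1, ∫_0^π sin²(nx) dx = ∫_0^π cos²(nx) dx = π/2; for n ≠ n', ∫_0^π sin(nx)sin(n'x) dx = ∫_0^π cos(nx)cos(n'x) dx = 0; and by product-to-sum, ∫_0^π sin(nx)cos(n'x) dx = ½∫_0^π [sin((n+n')x) + sin((n−n')x)] dx, which is 0 when n+n' is even and 2n/(n²−n'²) when n+n' is odd (it need not vanish on (0, π)).
  u² squared terms: (-4)²·∫cos(4x)² dx = 16·π/2 = 8*π;  (4)²·∫sin(5x)² dx = 16·π/2 = 8*π.
  u² cross terms: 2·(-4)·(4)·∫cos(4x)·sin(5x) dx = -32·(10/9) = -320/9.
  So ∫_0^π u² dx = 8*π + 8*π − 320/9 = -320/9 + 16*π.
  (u')² squared terms: (16)²·∫sin(4x)² dx = 256·π/2 = 128*π;  (20)²·∫cos(5x)² dx = 400·π/2 = 200*π.
  (u')² cross terms: 2·(16)·(20)·∫sin(4x)·cos(5x) dx = 640·(-8/9) = -5120/9.
  So ∫_0^π (u')² dx = 128*π + 200*π − 5120/9 = -5120/9 + 328*π.
||u||_{H^1}^2 = (-320/9 + 16*π) + (-5120/9 + 328*π) = -5440/9 + 344*π.


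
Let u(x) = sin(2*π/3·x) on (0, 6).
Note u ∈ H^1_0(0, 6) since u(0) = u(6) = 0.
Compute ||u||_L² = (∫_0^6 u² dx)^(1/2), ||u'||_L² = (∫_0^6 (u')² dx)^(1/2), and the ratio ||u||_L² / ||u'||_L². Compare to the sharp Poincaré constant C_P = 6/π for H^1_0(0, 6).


||u||_L² / ||u'||_L² = 3/(2*π) < C_P = 6/π.

u(x) = sin(2*π/3·x), so u'(x) = 2*π*cos(2*π*x/3)/3.
Writing u(x) = A·sin(kπx/L) with A = 1 and k = 4, use ∫_0^L sin²(kπx/L) dx = L/2 and ∫_0^L cos²(kπx/L) dx = L/2.
u² = 1·sin²(2*π/3·x) and (u')² = 4*π^2/9·cos²(2*π/3·x), and each of sin², cos² integrates to L/2 = 3 over (0, 6).
∫_0^6 u² dx = 3, so ||u||_L² = sqrt(3).
∫_0^6 (u')² dx = 4*π^2/3, so ||u'||_L² = 2*sqrt(3)*π/3.
Ratio ||u||_L² / ||u'||_L² = 3/(2*π).
Sharp Poincaré constant on H^1_0(0, 6) is C_P = L/π = 6/π, achieved by sin(π/6·x).
This is the k = 4 harmonic; the ratio L/(kπ) is strictly less than C_P = L/π, consistent with the sharp inequality ||u||_L² ≤ C_P ||u'||_L².


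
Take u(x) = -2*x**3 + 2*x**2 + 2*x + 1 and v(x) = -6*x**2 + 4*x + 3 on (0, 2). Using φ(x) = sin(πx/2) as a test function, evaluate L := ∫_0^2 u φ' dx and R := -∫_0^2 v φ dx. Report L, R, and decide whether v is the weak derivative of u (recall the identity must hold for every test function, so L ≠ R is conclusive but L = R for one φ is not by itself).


LHS = -192/π^3 + 24/π, RHS = -192/π^3 + 20/π. No, v is not the weak derivative of u.

u(x) = -2*x**3 + 2*x**2 + 2*x + 1, classical derivative u'(x) = -6*x**2 + 4*x + 2.
φ(x) = sin(πx/2), so φ'(x) = π*cos(π*x/2)/2.
Note φ(0) = φ(2) = 0, so the boundary term u·φ vanishes.
LHS = ∫_0^2 u(x) φ'(x) dx = ∫_0^2 (-π*x^3*cos(π*x/2) + π*x^2*cos(π*x/2) + π*x*cos(π*x/2) + π*cos(π*x/2)/2) dx. Term by term:
  ∫_0^2 π*cos(π*x/2)/2 dx = 0;  ∫_0^2 π*x*cos(π*x/2) dx = -8/π;  ∫_0^2 π*x^2*cos(π*x/2) dx = -16/π;
  ∫_0^2 -π*x^3*cos(π*x/2) dx = -192/π^3 + 48/π.
Sum: 0 − 8/π − 16/π + -192/π^3 + 48/π = -192/π^3 + 24/π.
So LHS = -192/π^3 + 24/π.
∫_0^2 v(x) φ(x) dx = ∫_0^2 (-6*x^2*sin(π*x/2) + 4*x*sin(π*x/2) + 3*sin(π*x/2)) dx. Term by term:
  ∫_0^2 3*sin(π*x/2) dx = 12/π;  ∫_0^2 -6*x^2*sin(π*x/2) dx = -48/π + 192/π^3;  ∫_0^2 4*x*sin(π*x/2) dx = 16/π.
Sum: 12/π + -48/π + 192/π^3 + 16/π = -20/π + 192/π^3.
So RHS = -∫_0^2 v(x) φ(x) dx = -192/π^3 + 20/π.
LHS − RHS = 4/π ≠ 0, so the identity fails.
(For a valid weak derivative the identity must hold for EVERY test function, in particular this one. The failure shows v is NOT the weak derivative of u.)
Correct weak derivative would be u'(x) = -6*x**2 + 4*x + 2.


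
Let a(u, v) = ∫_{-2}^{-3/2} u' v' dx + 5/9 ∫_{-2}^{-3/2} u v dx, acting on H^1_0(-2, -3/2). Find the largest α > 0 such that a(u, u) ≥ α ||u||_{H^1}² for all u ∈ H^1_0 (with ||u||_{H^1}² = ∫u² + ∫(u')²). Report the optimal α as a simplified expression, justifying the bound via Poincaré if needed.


α = (5 + 36*π^2)/(9*(1 + 4*π^2))

Coercivity of a(·,·) on H^1_0(-2, -3/2) means a(u, u) ≥ α ||u||_{H^1}² for every u ∈ H^1_0.
The interval has length L = 1/2, and Poincaré/coercivity depend only on L. Here a(u, u) = ∫(u')² + (5/9)·∫u².
Here 0 < c = 5/9 < 1. The condition a(u,u) ≥ α||u||_{H^1}² reads (1−α)∫(u')² ≥ (α−c)∫u². Any admissible α is ≤ 1 (rapidly oscillating u have ∫u²/∫(u')² → 0), and α = 1 would force 0 ≥ (1−c)∫u², impossible since c < 1; so 1−α > 0. By the sharp Poincaré inequality on H^1_0 of an interval of length L, ∫(u')² ≥ (π/L)²∫u² with equality for the first sine mode sin(π(x−x₀)/L) (x₀ the left endpoint), so the inequality holds for all u iff (1−α)(π/L)² ≥ α − c, i.e. α ≤ ((π/L)² + c)/((π/L)² + 1) = (1 + c(L/π)²)/(1 + (L/π)²). With (π/L)² = 4*π^2 and c = 5/9, the largest admissible constant is α = ((π/L)² + c)/((π/L)² + 1).
Simplifying, α = (5 + 36*π^2)/(9*(1 + 4*π^2)).


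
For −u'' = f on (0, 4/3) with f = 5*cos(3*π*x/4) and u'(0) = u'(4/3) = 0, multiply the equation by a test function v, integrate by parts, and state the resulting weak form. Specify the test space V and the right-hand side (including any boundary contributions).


V = H^1(0, 4/3) (no boundary constraint on v; u is determined up to an additive constant); weak form: ∫_0^4/3 u'v' dx = ∫_0^4/3 (5*cos(3*π*x/4)) v dx for all v ∈ V.

Multiply both sides by a test function v and integrate from 0 to 4/3:
  ∫_0^4/3 −u''(x) v(x) dx = ∫_0^4/3 f(x) v(x) dx.
Integrate the LHS by parts once:
  ∫_0^4/3 −u'' v dx = −[u'(x) v(x)]_0^4/3 + ∫_0^4/3 u'(x) v'(x) dx.
Thus ∫_0^4/3 u'(x) v'(x) dx = ∫_0^4/3 f(x) v(x) dx + [u'(x) v(x)]_0^4/3.
Choose V so that boundary terms are either known or forced to vanish.
u has homogeneous Neumann: u'(0) = u'(4/3) = 0. So [u' v]_0^4/3 = 0·v(4/3) − 0·v(0) = 0 for any v; take V = H^1(0, 4/3).
Weak formulation: find u (satisfying any essential BC) such that ∫_0^4/3 u'(x) v'(x) dx = ∫_0^4/3 f v dx for all v ∈ V (homogeneous Neumann, so boundary terms vanish).
Substituting f(x) = 5*cos(3*π*x/4), the right-hand side is ∫_0^4/3 (5*cos(3*π*x/4)) v dx.
Compatibility check (pure Neumann): taking v ≡ 1 ∈ V gives 0 = ∫_0^4/3 f dx + (0) − (0), i.e. ∫_0^4/3 f dx must equal u'(0) − u'(4/3) = 0. Indeed ∫_0^4/3 (5*cos(3*π*x/4)) dx = 0, so the data are compatible. The solution is then unique only up to an additive constant (fix it e.g. by requiring ∫_0^4/3 u dx = 0).


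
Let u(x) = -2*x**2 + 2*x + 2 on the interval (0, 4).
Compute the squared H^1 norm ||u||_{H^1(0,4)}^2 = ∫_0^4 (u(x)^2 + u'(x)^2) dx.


||u||_{H^1}^2 = 2656/5

The H^1 norm (squared) on an interval (0, L) is
  ||u||_{H^1}^2 = ∫_0^L u(x)^2 dx + ∫_0^L u'(x)^2 dx.
Compute u'(x) = 2 - 4*x.
Then u(x)^2 = 4*x**4 - 8*x**3 - 4*x**2 + 8*x + 4 and u'(x)^2 = 16*x**2 - 16*x + 4.
Integrate each monomial from 0 to 4 using ∫_0^4 c·x^n dx = c·4^(n+1)/(n+1):
  ∫_0^4 u(x)^2 dx = ∫_0^4 (4*x^4 - 8*x^3 - 4*x^2 + 8*x + 4) dx. Term by term:
    ∫_0^4 4*x^4 dx = 4096/5;  ∫_0^4 -8*x^3 dx = -512;  ∫_0^4 -4*x^2 dx = -256/3;
    ∫_0^4 8*x dx = 64;  ∫_0^4 4 dx = 16.
  Sum: 4096/5 − 512 − 256/3 + 64 + 16 = 4528/15.
  ∫_0^4 u'(x)^2 dx = ∫_0^4 (16*x^2 - 16*x + 4) dx. Term by term:
    ∫_0^4 16*x^2 dx = 1024/3;  ∫_0^4 -16*x dx = -128;  ∫_0^4 4 dx = 16.
  Sum: 1024/3 − 128 + 16 = 688/3.
Adding: ||u||_{H^1}^2 = 4528/15 + 688/3 = 2656/5.


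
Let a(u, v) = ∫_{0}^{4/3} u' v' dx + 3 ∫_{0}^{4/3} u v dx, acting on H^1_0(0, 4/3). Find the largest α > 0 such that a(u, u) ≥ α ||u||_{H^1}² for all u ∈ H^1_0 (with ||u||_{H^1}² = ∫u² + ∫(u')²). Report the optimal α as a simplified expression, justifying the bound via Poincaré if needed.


α = 1

Coercivity of a(·,·) on H^1_0(0, 4/3) means a(u, u) ≥ α ||u||_{H^1}² for every u ∈ H^1_0.
The interval has length L = 4/3, and Poincaré/coercivity depend only on L. Here a(u, u) = ∫(u')² + (3)·∫u².
Here c = 3 ≥ 1, so a(u,u) = ∫(u')² + c∫u² ≥ ∫(u')² + ∫u² = ||u||_{H^1}², i.e. α = 1 works. No larger α is possible: a(u,u) ≥ α||u||_{H^1}² means (1−α)∫(u')² ≥ (α−c)∫u², and for the modes u_n = sin(nπ(x−x₀)/L) (x₀ the left endpoint) one has ∫u_n²/∫(u_n')² = (L/(nπ))² → 0, so a(u_n,u_n)/||u_n||_{H^1}² → 1. Hence the optimal constant is α = 1.
Therefore α = 1.


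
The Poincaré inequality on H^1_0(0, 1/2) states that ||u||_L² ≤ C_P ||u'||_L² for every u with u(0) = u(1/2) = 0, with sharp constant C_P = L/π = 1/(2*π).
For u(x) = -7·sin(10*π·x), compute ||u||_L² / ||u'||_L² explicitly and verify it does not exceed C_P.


||u||_L² / ||u'||_L² = 1/(10*π) < C_P = 1/(2*π).

u(x) = -7·sin(10*π·x), so u'(x) = -70*π*cos(10*π*x).
Writing u(x) = A·sin(kπx/L) with A = -7 and k = 5, use ∫_0^L sin²(kπx/L) dx = L/2 and ∫_0^L cos²(kπx/L) dx = L/2.
u² = 49·sin²(10*π·x) and (u')² = 4900*π^2·cos²(10*π·x), and each of sin², cos² integrates to L/2 = 1/4 over (0, 1/2).
∫_0^1/2 u² dx = 49/4, so ||u||_L² = 7/2.
∫_0^1/2 (u')² dx = 1225*π^2, so ||u'||_L² = 35*π.
Ratio ||u||_L² / ||u'||_L² = 1/(10*π).
Sharp Poincaré constant on H^1_0(0, 1/2) is C_P = L/π = 1/(2*π), achieved by sin(2*π·x).
This is the k = 5 harmonic; the ratio L/(kπ) is strictly less than C_P = L/π, consistent with the sharp inequality ||u||_L² ≤ C_P ||u'||_L².


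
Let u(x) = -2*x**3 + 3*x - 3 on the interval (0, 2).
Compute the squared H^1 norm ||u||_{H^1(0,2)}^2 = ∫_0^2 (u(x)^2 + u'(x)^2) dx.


||u||_{H^1}^2 = 7096/35

The H^1 norm (squared) on an interval (0, L) is
  ||u||_{H^1}^2 = ∫_0^L u(x)^2 dx + ∫_0^L u'(x)^2 dx.
Compute u'(x) = 3 - 6*x**2.
Then u(x)^2 = 4*x**6 - 12*x**4 + 12*x**3 + 9*x**2 - 18*x + 9 and u'(x)^2 = 36*x**4 - 36*x**2 + 9.
Integrate each monomial from 0 to 2 using ∫_0^2 c·x^n dx = c·2^(n+1)/(n+1):
  ∫_0^2 u(x)^2 dx = ∫_0^2 (4*x^6 - 12*x^4 + 12*x^3 + 9*x^2 - 18*x + 9) dx. Term by term:
    ∫_0^2 4*x^6 dx = 512/7;  ∫_0^2 -12*x^4 dx = -384/5;  ∫_0^2 12*x^3 dx = 48;
    ∫_0^2 9*x^2 dx = 24;  ∫_0^2 -18*x dx = -36;  ∫_0^2 9 dx = 18.
  Sum: 512/7 − 384/5 + 48 + 24 − 36 + 18 = 1762/35.
  ∫_0^2 u'(x)^2 dx = ∫_0^2 (36*x^4 - 36*x^2 + 9) dx. Term by term:
    ∫_0^2 36*x^4 dx = 1152/5;  ∫_0^2 -36*x^2 dx = -96;  ∫_0^2 9 dx = 18.
  Sum: 1152/5 − 96 + 18 = 762/5.
Adding: ||u||_{H^1}^2 = 1762/35 + 762/5 = 7096/35.


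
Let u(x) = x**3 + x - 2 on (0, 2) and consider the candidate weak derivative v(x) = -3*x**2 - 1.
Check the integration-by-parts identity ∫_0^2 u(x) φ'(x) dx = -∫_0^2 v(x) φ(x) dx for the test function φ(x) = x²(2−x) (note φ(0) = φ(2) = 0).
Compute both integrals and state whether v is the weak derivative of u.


LHS = -116/15, RHS = 116/15. No, v is not the weak derivative of u.

u(x) = x**3 + x - 2, classical derivative u'(x) = 3*x**2 + 1.
φ(x) = x²(2−x), so φ'(x) = x*(4 - 3*x).
Note φ(0) = φ(2) = 0, so the boundary term u·φ vanishes.
LHS = ∫_0^2 u(x) φ'(x) dx = ∫_0^2 (-3*x^5 + 4*x^4 - 3*x^3 + 10*x^2 - 8*x) dx. Term by term:
  ∫_0^2 -3*x^5 dx = -32;  ∫_0^2 4*x^4 dx = 128/5;  ∫_0^2 -3*x^3 dx = -12;
  ∫_0^2 10*x^2 dx = 80/3;  ∫_0^2 -8*x dx = -16.
Sum: -32 + 128/5 − 12 + 80/3 − 16 = -116/15.
So LHS = -116/15.
∫_0^2 v(x) φ(x) dx = ∫_0^2 (3*x^5 - 6*x^4 + x^3 - 2*x^2) dx. Term by term:
  ∫_0^2 3*x^5 dx = 32;  ∫_0^2 -6*x^4 dx = -192/5;  ∫_0^2 x^3 dx = 4;
  ∫_0^2 -2*x^2 dx = -16/3.
Sum: 32 − 192/5 + 4 − 16/3 = -116/15.
So RHS = -∫_0^2 v(x) φ(x) dx = 116/15.
LHS − RHS = -232/15 ≠ 0, so the identity fails.
(For a valid weak derivative the identity must hold for EVERY test function, in particular this one. The failure shows v is NOT the weak derivative of u.)
Correct weak derivative would be u'(x) = 3*x**2 + 1.


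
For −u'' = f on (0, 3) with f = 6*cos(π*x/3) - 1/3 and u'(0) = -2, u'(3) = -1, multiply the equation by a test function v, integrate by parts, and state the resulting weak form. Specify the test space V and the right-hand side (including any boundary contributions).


V = H^1(0, 3) (v unrestricted at boundary; u is determined up to an additive constant); weak form: ∫_0^3 u'v' dx = ∫_0^3 (6*cos(π*x/3) - 1/3) v dx − v(3) + 2·v(0) for all v ∈ V.

Multiply both sides by a test function v and integrate from 0 to 3:
  ∫_0^3 −u''(x) v(x) dx = ∫_0^3 f(x) v(x) dx.
Integrate the LHS by parts once:
  ∫_0^3 −u'' v dx = −[u'(x) v(x)]_0^3 + ∫_0^3 u'(x) v'(x) dx.
Thus ∫_0^3 u'(x) v'(x) dx = ∫_0^3 f(x) v(x) dx + [u'(x) v(x)]_0^3.
Choose V so that boundary terms are either known or forced to vanish.
u has inhomogeneous Neumann u'(0) = -2, u'(3) = -1. [u' v]_0^3 = (-1)·v(3) − (-2)·v(0) = − v(3) + 2·v(0). Take V = H^1(0, 3); boundary term becomes part of RHS.
Weak formulation: find u (satisfying any essential BC) such that ∫_0^3 u'(x) v'(x) dx = ∫_0^3 f v dx − v(3) + 2·v(0) for all v ∈ V (Neumann data are natural BCs: they enter the RHS as boundary terms).
Substituting f(x) = 6*cos(π*x/3) - 1/3, the right-hand side is ∫_0^3 (6*cos(π*x/3) - 1/3) v dx − v(3) + 2·v(0).
Compatibility check (pure Neumann): taking v ≡ 1 ∈ V gives 0 = ∫_0^3 f dx + (-1) − (-2), i.e. ∫_0^3 f dx must equal u'(0) − u'(3) = -1. Indeed ∫_0^3 (6*cos(π*x/3) - 1/3) dx = -1, so the data are compatible. The solution is then unique only up to an additive constant (fix it e.g. by requiring ∫_0^3 u dx = 0).


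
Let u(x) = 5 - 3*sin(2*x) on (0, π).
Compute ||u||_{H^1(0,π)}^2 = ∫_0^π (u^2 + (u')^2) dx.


||u||_{H^1(0,π)}^2 = 95*π/2

u'(x) = -6*cos(2*x).
Expand u² and (u')² and integrate term by term on (0, π), using: for integers n ≥ 1, ∫_0^π sin²(nx) dx = ∫_0^π cos²(nx) dx = π/2; for n ≠ n', ∫_0^π sin(nx)sin(n'x) dx = ∫_0^π cos(nx)cos(n'x) dx = 0; and by product-to-sum, ∫_0^π sin(nx)cos(n'x) dx = ½∫_0^π [sin((n+n')x) + sin((n−n')x)] dx, which is 0 when n+n' is even and 2n/(n²−n'²) when n+n' is odd (it need not vanish on (0, π)). For the constant mode: ∫_0^π 1 dx = π, ∫_0^π cos(nx) dx = 0, ∫_0^π sin(nx) dx = (1−(−1)^n)/n.
  u² squared terms: (5)²·∫1 dx = 25·π = 25*π;  (-3)²·∫sin(2x)² dx = 9·π/2 = 9*π/2.
  u² cross terms: 2·(5)·(-3)·∫1·sin(2x) dx = -30·(0) = 0.
  So ∫_0^π u² dx = 25*π + 9*π/2 + 0 = 59*π/2.
  (u')² squared terms: (-6)²·∫cos(2x)² dx = 36·π/2 = 18*π.
  So ∫_0^π (u')² dx = 18*π.
||u||_{H^1}^2 = (59*π/2) + (18*π) = 95*π/2.


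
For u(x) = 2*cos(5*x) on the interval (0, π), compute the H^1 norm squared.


||u||_{H^1(0,π)}^2 = 52*π

u'(x) = -10*sin(5*x).
Expand u² and (u')² and integrate term by term on (0, π), using: for integers n ≥ 1, ∫_0^π sin²(nx) dx = ∫_0^π cos²(nx) dx = π/2; for n ≠ n', ∫_0^π sin(nx)sin(n'x) dx = ∫_0^π cos(nx)cos(n'x) dx = 0; and by product-to-sum, ∫_0^π sin(nx)cos(n'x) dx = ½∫_0^π [sin((n+n')x) + sin((n−n')x)] dx, which is 0 when n+n' is even and 2n/(n²−n'²) when n+n' is odd (it need not vanish on (0, π)).
  u² squared terms: (2)²·∫cos(5x)² dx = 4·π/2 = 2*π.
  So ∫_0^π u² dx = 2*π.
  (u')² squared terms: (-10)²·∫sin(5x)² dx = 100·π/2 = 50*π.
  So ∫_0^π (u')² dx = 50*π.
||u||_{H^1}^2 = (2*π) + (50*π) = 52*π.


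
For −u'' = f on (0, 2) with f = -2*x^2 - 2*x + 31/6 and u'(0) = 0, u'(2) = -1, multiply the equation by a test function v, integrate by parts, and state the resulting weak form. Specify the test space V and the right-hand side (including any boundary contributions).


V = H^1(0, 2) (v unrestricted at boundary; u is determined up to an additive constant); weak form: ∫_0^2 u'v' dx = ∫_0^2 (-2*x^2 - 2*x + 31/6) v dx − v(2) for all v ∈ V.

Multiply both sides by a test function v and integrate from 0 to 2:
  ∫_0^2 −u''(x) v(x) dx = ∫_0^2 f(x) v(x) dx.
Integrate the LHS by parts once:
  ∫_0^2 −u'' v dx = −[u'(x) v(x)]_0^2 + ∫_0^2 u'(x) v'(x) dx.
Thus ∫_0^2 u'(x) v'(x) dx = ∫_0^2 f(x) v(x) dx + [u'(x) v(x)]_0^2.
Choose V so that boundary terms are either known or forced to vanish.
u has inhomogeneous Neumann u'(0) = 0, u'(2) = -1. [u' v]_0^2 = (-1)·v(2) − (0)·v(0) = − v(2). Take V = H^1(0, 2); boundary term becomes part of RHS.
Weak formulation: find u (satisfying any essential BC) such that ∫_0^2 u'(x) v'(x) dx = ∫_0^2 f v dx − v(2) for all v ∈ V (Neumann data are natural BCs: they enter the RHS as boundary terms).
Substituting f(x) = -2*x^2 - 2*x + 31/6, the right-hand side is ∫_0^2 (-2*x^2 - 2*x + 31/6) v dx − v(2).
Compatibility check (pure Neumann): taking v ≡ 1 ∈ V gives 0 = ∫_0^2 f dx + (-1) − (0), i.e. ∫_0^2 f dx must equal u'(0) − u'(2) = 1. Indeed ∫_0^2 (-2*x^2 - 2*x + 31/6) dx = 1, so the data are compatible. The solution is then unique only up to an additive constant (fix it e.g. by requiring ∫_0^2 u dx = 0).


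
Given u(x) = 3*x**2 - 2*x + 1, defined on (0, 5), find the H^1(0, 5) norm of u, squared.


||u||_{H^1}^2 = 16025/3

The H^1 norm (squared) on an interval (0, L) is
  ||u||_{H^1}^2 = ∫_0^L u(x)^2 dx + ∫_0^L u'(x)^2 dx.
Compute u'(x) = 6*x - 2.
Then u(x)^2 = 9*x**4 - 12*x**3 + 10*x**2 - 4*x + 1 and u'(x)^2 = 36*x**2 - 24*x + 4.
Integrate each monomial from 0 to 5 using ∫_0^5 c·x^n dx = c·5^(n+1)/(n+1):
  ∫_0^5 u(x)^2 dx = ∫_0^5 (9*x^4 - 12*x^3 + 10*x^2 - 4*x + 1) dx. Term by term:
    ∫_0^5 9*x^4 dx = 5625;  ∫_0^5 -12*x^3 dx = -1875;  ∫_0^5 10*x^2 dx = 1250/3;
    ∫_0^5 -4*x dx = -50;  ∫_0^5 1 dx = 5.
  Sum: 5625 − 1875 + 1250/3 − 50 + 5 = 12365/3.
  ∫_0^5 u'(x)^2 dx = ∫_0^5 (36*x^2 - 24*x + 4) dx. Term by term:
    ∫_0^5 36*x^2 dx = 1500;  ∫_0^5 -24*x dx = -300;  ∫_0^5 4 dx = 20.
  Sum: 1500 − 300 + 20 = 1220.
Adding: ||u||_{H^1}^2 = 12365/3 + 1220 = 16025/3.


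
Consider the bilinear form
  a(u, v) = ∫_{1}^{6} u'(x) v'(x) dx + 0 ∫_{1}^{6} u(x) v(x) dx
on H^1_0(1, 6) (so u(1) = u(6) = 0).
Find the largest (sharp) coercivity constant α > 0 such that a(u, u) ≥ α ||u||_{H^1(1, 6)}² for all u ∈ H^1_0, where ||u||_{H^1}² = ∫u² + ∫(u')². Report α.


α = π^2/(π^2 + 25)

Coercivity of a(·,·) on H^1_0(1, 6) means a(u, u) ≥ α ||u||_{H^1}² for every u ∈ H^1_0.
The interval has length L = 5, and Poincaré/coercivity depend only on L. Here a(u, u) = ∫(u')² + (0)·∫u².
Here c = 0, so a(u,u) = ∫(u')² alone. The condition a(u,u) ≥ α||u||_{H^1}² reads (1−α)∫(u')² ≥ (α−c)∫u². Any admissible α is ≤ 1 (rapidly oscillating u have ∫u²/∫(u')² → 0), and α = 1 would force 0 ≥ (1−c)∫u², impossible since c < 1; so 1−α > 0. By the sharp Poincaré inequality on H^1_0 of an interval of length L, ∫(u')² ≥ (π/L)²∫u² with equality for the first sine mode sin(π(x−x₀)/L) (x₀ the left endpoint), so the inequality holds for all u iff (1−α)(π/L)² ≥ α − c, i.e. α ≤ ((π/L)² + c)/((π/L)² + 1) = (1 + c(L/π)²)/(1 + (L/π)²). (Direct route, valid since c ≤ 0: Poincaré gives c∫u² ≥ c(L/π)²∫(u')², so a(u,u) ≥ (1 + c(L/π)²)∫(u')², while ||u||_{H^1}² ≤ (1 + (L/π)²)∫(u')²; dividing yields the same α.) With (π/L)² = π^2/25 and c = 0, the largest admissible constant is α = ((π/L)² + c)/((π/L)² + 1).
Simplifying, α = π^2/(π^2 + 25).


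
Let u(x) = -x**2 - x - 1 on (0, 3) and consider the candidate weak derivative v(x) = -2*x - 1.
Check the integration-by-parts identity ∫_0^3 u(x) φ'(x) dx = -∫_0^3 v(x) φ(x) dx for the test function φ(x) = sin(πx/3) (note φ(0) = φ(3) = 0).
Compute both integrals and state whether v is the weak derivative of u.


LHS = 24/π, RHS = 24/π. Yes, v = u' weakly.

u(x) = -x**2 - x - 1, classical derivative u'(x) = -2*x - 1.
φ(x) = sin(πx/3), so φ'(x) = π*cos(π*x/3)/3.
Note φ(0) = φ(3) = 0, so the boundary term u·φ vanishes.
LHS = ∫_0^3 u(x) φ'(x) dx = ∫_0^3 (-π*x^2*cos(π*x/3)/3 - π*x*cos(π*x/3)/3 - π*cos(π*x/3)/3) dx. Term by term:
  ∫_0^3 -π*cos(π*x/3)/3 dx = 0;  ∫_0^3 -π*x*cos(π*x/3)/3 dx = 6/π;  ∫_0^3 -π*x^2*cos(π*x/3)/3 dx = 18/π.
Sum: 0 + 6/π + 18/π = 24/π.
So LHS = 24/π.
∫_0^3 v(x) φ(x) dx = ∫_0^3 (-2*x*sin(π*x/3) - sin(π*x/3)) dx. Term by term:
  ∫_0^3 -sin(π*x/3) dx = -6/π;  ∫_0^3 -2*x*sin(π*x/3) dx = -18/π.
Sum: -6/π − 18/π = -24/π.
So RHS = -∫_0^3 v(x) φ(x) dx = 24/π.
LHS = RHS, so the identity holds for this test φ.
Moreover u is smooth here and v(x) = u'(x) = -2*x - 1 pointwise, so the identity holds for every test function. Hence v is the weak derivative of u.


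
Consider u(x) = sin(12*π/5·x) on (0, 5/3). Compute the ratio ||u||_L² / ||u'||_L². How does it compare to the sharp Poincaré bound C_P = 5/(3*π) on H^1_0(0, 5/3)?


||u||_L² / ||u'||_L² = 5/(12*π) < C_P = 5/(3*π).

u(x) = sin(12*π/5·x), so u'(x) = 12*π*cos(12*π*x/5)/5.
Writing u(x) = A·sin(kπx/L) with A = 1 and k = 4, use ∫_0^L sin²(kπx/L) dx = L/2 and ∫_0^L cos²(kπx/L) dx = L/2.
u² = 1·sin²(12*π/5·x) and (u')² = 144*π^2/25·cos²(12*π/5·x), and each of sin², cos² integrates to L/2 = 5/6 over (0, 5/3).
∫_0^5/3 u² dx = 5/6, so ||u||_L² = sqrt(30)/6.
∫_0^5/3 (u')² dx = 24*π^2/5, so ||u'||_L² = 2*sqrt(30)*π/5.
Ratio ||u||_L² / ||u'||_L² = 5/(12*π).
Sharp Poincaré constant on H^1_0(0, 5/3) is C_P = L/π = 5/(3*π), achieved by sin(3*π/5·x).
This is the k = 4 harmonic; the ratio L/(kπ) is strictly less than C_P = L/π, consistent with the sharp inequality ||u||_L² ≤ C_P ||u'||_L².
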